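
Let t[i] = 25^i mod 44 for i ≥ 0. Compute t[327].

Computing terms: t[0] = 1, t[1] = 25, t[2] = 9, t[3] = 5, t[4] = 37, t[5] = 1.
Since t[5] = t[0] = 1, the sequence is periodic with period 5.
So t[327] = t[0 + ((327-0) mod 5)] = t[2] = 9.

9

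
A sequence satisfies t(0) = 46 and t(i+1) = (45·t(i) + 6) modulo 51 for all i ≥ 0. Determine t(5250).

45

We have t(0) = 46; t(1) = 36; t(2) = 45; t(3) = 42; t(4) = 9; t(5) = 3; t(6) = 39; t(7) = 27; t(8) = 48; t(9) = 24; t(10) = 15; t(11) = 18; t(12) = 0; t(13) = 6; t(14) = 21; t(15) = 33; t(16) = 12; t(17) = 36.
Since t(17) = t(1) = 36, the sequence is eventually periodic: after a pre-period of length 1 it cycles with period 16.
For i ≥ 1, t(i) depends only on (i - 1) mod 16. (5250 - 1) mod 16 = 1, so t(5250) = t(2) = 45.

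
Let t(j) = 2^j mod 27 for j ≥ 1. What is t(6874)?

7

Computing terms: t(1) = 2,  t(2) = 4,  t(3) = 8,  t(4) = 16,  t(5) = 5,  t(6) = 10,  t(7) = 20,  t(8) = 13,  t(9) = 26,  t(10) = 25,  t(11) = 23,  t(12) = 19,  t(13) = 11,  t(14) = 22,  t(15) = 17,  t(16) = 7,  t(17) = 14,  t(18) = 1,  t(19) = 2.
Since t(19) = t(1) = 2, the sequence is periodic with period 18.
So t(6874) = t(1 + ((6874-1) mod 18)) = t(16) = 7.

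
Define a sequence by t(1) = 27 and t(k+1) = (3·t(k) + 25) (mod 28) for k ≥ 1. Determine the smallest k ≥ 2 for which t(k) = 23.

5

Computing terms: t(1) = 27, t(2) = 22, t(3) = 7, t(4) = 18, t(5) = 23, t(6) = 10, t(7) = 27.
The sequence repeats with period 6.
The value 23 first appears (with k ≥ 2) at t(5).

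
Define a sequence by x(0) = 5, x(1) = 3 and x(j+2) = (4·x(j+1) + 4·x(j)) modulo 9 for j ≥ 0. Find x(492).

4

Listing terms: x(0) = 5, x(1) = 3, x(2) = 5, x(3) = 5, x(4) = 4, x(5) = 0, x(6) = 7, x(7) = 1, x(8) = 5, x(9) = 6, x(10) = 8, x(11) = 2, x(12) = 4, x(13) = 6, x(14) = 4, x(15) = 4, x(16) = 5, x(17) = 0, x(18) = 2, x(19) = 8, x(20) = 4, x(21) = 3, x(22) = 1, x(23) = 7, x(24) = 5, x(25) = 3.
The sequence repeats with period 24.
(492 - 0) mod 24 = 12, so x(492) = x(12) = 4.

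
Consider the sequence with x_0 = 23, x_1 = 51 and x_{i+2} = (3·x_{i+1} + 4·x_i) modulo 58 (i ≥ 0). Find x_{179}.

31

We have x_0 = 23; x_1 = 51; x_2 = 13; x_3 = 11; x_4 = 27; x_5 = 9; x_6 = 19; x_7 = 35; x_8 = 7; x_9 = 45; x_{10} = 47; x_{11} = 31; x_{12} = 49; x_{13} = 39; x_{14} = 23; x_{15} = 51.
The sequence repeats with period 14.
(179 - 0) mod 14 = 11, so x_{179} = x_{11} = 31.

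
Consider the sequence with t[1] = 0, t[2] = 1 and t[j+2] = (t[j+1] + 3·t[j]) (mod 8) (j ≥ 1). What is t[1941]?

1

We have t[1] = 0,  t[2] = 1,  t[3] = 1,  t[4] = 4,  t[5] = 7,  t[6] = 3,  t[7] = 0,  t[8] = 1.
The sequence repeats with period 6.
So t[1941] = t[1 + ((1941-1) mod 6)] = t[3] = 1.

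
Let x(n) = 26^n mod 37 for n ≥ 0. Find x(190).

26

Listing terms: x(0) = 1,  x(1) = 26,  x(2) = 10,  x(3) = 1.
The sequence repeats with period 3.
(190 - 0) mod 3 = 1, so x(190) = x(1) = 26.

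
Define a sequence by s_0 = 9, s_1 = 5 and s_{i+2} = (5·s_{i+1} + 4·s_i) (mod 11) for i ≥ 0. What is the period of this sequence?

We have s_0 = 9; s_1 = 5; s_2 = 6; s_3 = 6; s_4 = 10; s_5 = 8; s_6 = 3; s_7 = 3; s_8 = 5; s_9 = 4; s_{10} = 7; s_{11} = 7; s_{12} = 8; s_{13} = 2; s_{14} = 9; s_{15} = 9; s_{16} = 4; s_{17} = 1; s_{18} = 10; s_{19} = 10; s_{20} = 2; s_{21} = 6; s_{22} = 5; s_{23} = 5; s_{24} = 1; s_{25} = 3; s_{26} = 8; s_{27} = 8; s_{28} = 6; s_{29} = 7; s_{30} = 4; s_{31} = 4; s_{32} = 3; s_{33} = 9; s_{34} = 2; s_{35} = 2; s_{36} = 7; s_{37} = 10; s_{38} = 1; s_{39} = 1; s_{40} = 9; s_{41} = 5.
Since (s_{40}, s_{41}) = (s_0, s_1) = (9, 5) (two consecutive terms determine the rest), the sequence is periodic with period 40.

40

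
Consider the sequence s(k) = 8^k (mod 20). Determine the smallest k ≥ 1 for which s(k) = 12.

3

s(0) = 1; s(1) = 8; s(2) = 4; s(3) = 12; s(4) = 16; s(5) = 8.
Since s(5) = s(1) = 8, the sequence is eventually periodic: after a pre-period of length 1 it cycles with period 4.
The value 12 first appears (with k ≥ 1) at s(3).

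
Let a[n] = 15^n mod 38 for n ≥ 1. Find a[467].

We have a[1] = 15; a[2] = 35; a[3] = 31; a[4] = 9; a[5] = 21; a[6] = 11; a[7] = 13; a[8] = 5; a[9] = 37; a[10] = 23; a[11] = 3; a[12] = 7; a[13] = 29; a[14] = 17; a[15] = 27; a[16] = 25; a[17] = 33; a[18] = 1; a[19] = 15.
Since a[19] = a[1] = 15, the sequence is periodic with period 18.
(467 - 1) mod 18 = 16, so a[467] = a[17] = 33.

33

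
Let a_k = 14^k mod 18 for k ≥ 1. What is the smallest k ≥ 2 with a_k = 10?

6

a_1 = 14; a_2 = 16; a_3 = 8; a_4 = 4; a_5 = 2; a_6 = 10; a_7 = 14.
Since a_7 = a_1 = 14, the sequence is periodic with period 6.
The value 10 first appears (with k ≥ 2) at a_6.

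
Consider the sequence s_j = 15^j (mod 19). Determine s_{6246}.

Listing terms: s_0 = 1; s_1 = 15; s_2 = 16; s_3 = 12; s_4 = 9; s_5 = 2; s_6 = 11; s_7 = 13; s_8 = 5; s_9 = 18; s_{10} = 4; s_{11} = 3; s_{12} = 7; s_{13} = 10; s_{14} = 17; s_{15} = 8; s_{16} = 6; s_{17} = 14; s_{18} = 1.
The sequence repeats with period 18.
(6246 - 0) mod 18 = 0, so s_{6246} = s_0 = 1.

1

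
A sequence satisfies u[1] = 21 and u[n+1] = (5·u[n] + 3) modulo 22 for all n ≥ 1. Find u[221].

21

Listing terms: u[1] = 21; u[2] = 20; u[3] = 15; u[4] = 12; u[5] = 19; u[6] = 10; u[7] = 9; u[8] = 4; u[9] = 1; u[10] = 8; u[11] = 21.
The sequence repeats with period 10.
(221 - 1) mod 10 = 0, so u[221] = u[1] = 21.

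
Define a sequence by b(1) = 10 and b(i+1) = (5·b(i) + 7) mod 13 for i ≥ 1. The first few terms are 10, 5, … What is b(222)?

Listing terms: b(1) = 10, b(2) = 5, b(3) = 6, b(4) = 11, b(5) = 10.
The sequence repeats with period 4.
(222 - 1) mod 4 = 1, so b(222) = b(2) = 5.

5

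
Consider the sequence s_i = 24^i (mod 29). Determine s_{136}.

Computing terms: s_1 = 24; s_2 = 25; s_3 = 20; s_4 = 16; s_5 = 7; s_6 = 23; s_7 = 1; s_8 = 24.
The sequence repeats with period 7.
(136 - 1) mod 7 = 2, so s_{136} = s_3 = 20.

20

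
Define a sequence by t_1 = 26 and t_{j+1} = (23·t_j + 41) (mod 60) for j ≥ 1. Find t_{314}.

39

Computing terms: t_1 = 26; t_2 = 39; t_3 = 38; t_4 = 15; t_5 = 26.
The sequence repeats with period 4.
(314 - 1) mod 4 = 1, so t_{314} = t_2 = 39.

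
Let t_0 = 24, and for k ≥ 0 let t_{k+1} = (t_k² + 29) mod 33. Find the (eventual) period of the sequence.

6

We have t_0 = 24,  t_1 = 11,  t_2 = 18,  t_3 = 23,  t_4 = 30,  t_5 = 5,  t_6 = 21,  t_7 = 8,  t_8 = 27,  t_9 = 32,  t_{10} = 30.
Since t_{10} = t_4 = 30, the sequence is eventually periodic: after a pre-period of length 4 it cycles with period 6.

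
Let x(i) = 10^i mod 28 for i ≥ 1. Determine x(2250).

Computing terms: x(1) = 10, x(2) = 16, x(3) = 20, x(4) = 4, x(5) = 12, x(6) = 8, x(7) = 24, x(8) = 16.
Since x(8) = x(2) = 16, the sequence is eventually periodic: after a pre-period of length 1 it cycles with period 6.
For i ≥ 2, x(i) depends only on (i - 2) mod 6. (2250 - 2) mod 6 = 4, so x(2250) = x(6) = 8.

8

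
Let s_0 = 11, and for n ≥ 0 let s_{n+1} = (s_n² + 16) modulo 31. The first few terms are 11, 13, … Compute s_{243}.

s_0 = 11; s_1 = 13; s_2 = 30; s_3 = 17; s_4 = 26; s_5 = 10; s_6 = 23; s_7 = 18; s_8 = 30.
Since s_8 = s_2 = 30, the sequence is eventually periodic: after a pre-period of length 2 it cycles with period 6.
For n ≥ 2, s_n depends only on (n - 2) mod 6. (243 - 2) mod 6 = 1, so s_{243} = s_3 = 17.

17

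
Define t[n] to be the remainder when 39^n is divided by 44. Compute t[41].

39

Computing terms: t[1] = 39,  t[2] = 25,  t[3] = 7,  t[4] = 9,  t[5] = 43,  t[6] = 5,  t[7] = 19,  t[8] = 37,  t[9] = 35,  t[10] = 1,  t[11] = 39.
Since t[11] = t[1] = 39, the sequence is periodic with period 10.
So t[41] = t[1 + ((41-1) mod 10)] = t[1] = 39.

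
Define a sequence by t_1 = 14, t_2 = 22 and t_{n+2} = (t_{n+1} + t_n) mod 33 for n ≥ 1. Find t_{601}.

14

t_1 = 14; t_2 = 22; t_3 = 3; t_4 = 25; t_5 = 28; t_6 = 20; t_7 = 15; t_8 = 2; t_9 = 17; t_{10} = 19; t_{11} = 3; t_{12} = 22; t_{13} = 25; t_{14} = 14; t_{15} = 6; t_{16} = 20; t_{17} = 26; t_{18} = 13; t_{19} = 6; t_{20} = 19; t_{21} = 25; t_{22} = 11; t_{23} = 3; t_{24} = 14; t_{25} = 17; t_{26} = 31; t_{27} = 15; t_{28} = 13; t_{29} = 28; t_{30} = 8; t_{31} = 3; t_{32} = 11; t_{33} = 14; t_{34} = 25; t_{35} = 6; t_{36} = 31; t_{37} = 4; t_{38} = 2; t_{39} = 6; t_{40} = 8; t_{41} = 14; t_{42} = 22.
The sequence repeats with period 40.
(601 - 1) mod 40 = 0, so t_{601} = t_1 = 14.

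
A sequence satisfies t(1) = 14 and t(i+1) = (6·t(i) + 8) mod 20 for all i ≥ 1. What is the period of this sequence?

Computing terms: t(1) = 14,  t(2) = 12,  t(3) = 0,  t(4) = 8,  t(5) = 16,  t(6) = 4,  t(7) = 12.
Since t(7) = t(2) = 12, the sequence is eventually periodic: after a pre-period of length 1 it cycles with period 5.

5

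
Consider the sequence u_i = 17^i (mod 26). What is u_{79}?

17

u_1 = 17; u_2 = 3; u_3 = 25; u_4 = 9; u_5 = 23; u_6 = 1; u_7 = 17.
The sequence repeats with period 6.
(79 - 1) mod 6 = 0, so u_{79} = u_1 = 17.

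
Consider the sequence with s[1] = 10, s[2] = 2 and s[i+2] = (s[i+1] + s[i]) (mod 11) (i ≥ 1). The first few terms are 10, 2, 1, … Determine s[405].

s[1] = 10, s[2] = 2, s[3] = 1, s[4] = 3, s[5] = 4, s[6] = 7, s[7] = 0, s[8] = 7, s[9] = 7, s[10] = 3, s[11] = 10, s[12] = 2.
The sequence repeats with period 10.
(405 - 1) mod 10 = 4, so s[405] = s[5] = 4.

4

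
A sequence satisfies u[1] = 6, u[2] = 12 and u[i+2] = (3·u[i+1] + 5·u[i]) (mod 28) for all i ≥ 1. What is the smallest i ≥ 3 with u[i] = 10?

3

Listing terms: u[1] = 6,  u[2] = 12,  u[3] = 10,  u[4] = 6,  u[5] = 12.
The sequence repeats with period 3.
The value 10 first appears (with i ≥ 3) at u[3].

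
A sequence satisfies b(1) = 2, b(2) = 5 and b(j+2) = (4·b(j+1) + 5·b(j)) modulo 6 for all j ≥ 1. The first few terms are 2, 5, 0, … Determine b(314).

Computing terms: b(1) = 2; b(2) = 5; b(3) = 0; b(4) = 1; b(5) = 4; b(6) = 3; b(7) = 2; b(8) = 5.
The sequence repeats with period 6.
(314 - 1) mod 6 = 1, so b(314) = b(2) = 5.

5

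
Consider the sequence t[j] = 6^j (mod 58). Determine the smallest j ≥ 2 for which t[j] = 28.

Listing terms: t[1] = 6; t[2] = 36; t[3] = 42; t[4] = 20; t[5] = 4; t[6] = 24; t[7] = 28; t[8] = 52; t[9] = 22; t[10] = 16; t[11] = 38; t[12] = 54; t[13] = 34; t[14] = 30; t[15] = 6.
Since t[15] = t[1] = 6, the sequence is periodic with period 14.
The value 28 first appears (with j ≥ 2) at t[7].

7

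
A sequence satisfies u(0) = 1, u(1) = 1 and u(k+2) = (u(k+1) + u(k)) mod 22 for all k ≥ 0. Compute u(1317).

u(0) = 1; u(1) = 1; u(2) = 2; u(3) = 3; u(4) = 5; u(5) = 8; u(6) = 13; u(7) = 21; u(8) = 12; u(9) = 11; u(10) = 1; u(11) = 12; u(12) = 13; u(13) = 3; u(14) = 16; u(15) = 19; u(16) = 13; u(17) = 10; u(18) = 1; u(19) = 11; u(20) = 12; u(21) = 1; u(22) = 13; u(23) = 14; u(24) = 5; u(25) = 19; u(26) = 2; u(27) = 21; u(28) = 1; u(29) = 0; u(30) = 1; u(31) = 1.
Since (u(30), u(31)) = (u(0), u(1)) = (1, 1) (two consecutive terms determine the rest), the sequence is periodic with period 30.
(1317 - 0) mod 30 = 27, so u(1317) = u(27) = 21.

21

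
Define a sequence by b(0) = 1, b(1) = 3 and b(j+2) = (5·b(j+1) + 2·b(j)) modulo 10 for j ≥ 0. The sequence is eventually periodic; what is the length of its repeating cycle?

8

Listing terms: b(0) = 1,  b(1) = 3,  b(2) = 7,  b(3) = 1,  b(4) = 9,  b(5) = 7,  b(6) = 3,  b(7) = 9,  b(8) = 1,  b(9) = 3.
Since (b(8), b(9)) = (b(0), b(1)) = (1, 3) (two consecutive terms determine the rest), the sequence is periodic with period 8.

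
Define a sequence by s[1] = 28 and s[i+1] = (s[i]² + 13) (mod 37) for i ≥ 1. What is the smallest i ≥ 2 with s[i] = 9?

Computing terms: s[1] = 28, s[2] = 20, s[3] = 6, s[4] = 12, s[5] = 9, s[6] = 20.
Since s[6] = s[2] = 20, the sequence is eventually periodic: after a pre-period of length 1 it cycles with period 4.
The value 9 first appears (with i ≥ 2) at s[5].

5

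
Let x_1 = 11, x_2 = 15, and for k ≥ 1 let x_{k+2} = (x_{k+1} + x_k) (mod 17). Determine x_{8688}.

x_1 = 11; x_2 = 15; x_3 = 9; x_4 = 7; x_5 = 16; x_6 = 6; x_7 = 5; x_8 = 11; x_9 = 16; x_{10} = 10; x_{11} = 9; x_{12} = 2; x_{13} = 11; x_{14} = 13; x_{15} = 7; x_{16} = 3; x_{17} = 10; x_{18} = 13; x_{19} = 6; x_{20} = 2; x_{21} = 8; x_{22} = 10; x_{23} = 1; x_{24} = 11; x_{25} = 12; x_{26} = 6; x_{27} = 1; x_{28} = 7; x_{29} = 8; x_{30} = 15; x_{31} = 6; x_{32} = 4; x_{33} = 10; x_{34} = 14; x_{35} = 7; x_{36} = 4; x_{37} = 11; x_{38} = 15.
The sequence repeats with period 36.
(8688 - 1) mod 36 = 11, so x_{8688} = x_{12} = 2.

2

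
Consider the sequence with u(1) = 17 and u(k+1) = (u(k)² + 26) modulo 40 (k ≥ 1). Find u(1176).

Listing terms: u(1) = 17; u(2) = 35; u(3) = 11; u(4) = 27; u(5) = 35.
Since u(5) = u(2) = 35, the sequence is eventually periodic: after a pre-period of length 1 it cycles with period 3.
For k ≥ 2, u(k) depends only on (k - 2) mod 3. (1176 - 2) mod 3 = 1, so u(1176) = u(3) = 11.

11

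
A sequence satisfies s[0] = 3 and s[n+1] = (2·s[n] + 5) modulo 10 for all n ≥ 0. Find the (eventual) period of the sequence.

4

s[0] = 3,  s[1] = 1,  s[2] = 7,  s[3] = 9,  s[4] = 3.
The sequence repeats with period 4.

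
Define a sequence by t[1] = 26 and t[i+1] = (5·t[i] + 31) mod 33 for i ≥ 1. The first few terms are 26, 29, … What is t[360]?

32

Listing terms: t[1] = 26,  t[2] = 29,  t[3] = 11,  t[4] = 20,  t[5] = 32,  t[6] = 26.
The sequence repeats with period 5.
(360 - 1) mod 5 = 4, so t[360] = t[5] = 32.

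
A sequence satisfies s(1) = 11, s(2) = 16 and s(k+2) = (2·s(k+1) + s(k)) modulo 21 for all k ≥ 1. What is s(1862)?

s(1) = 11; s(2) = 16; s(3) = 1; s(4) = 18; s(5) = 16; s(6) = 8; s(7) = 11; s(8) = 9; s(9) = 8; s(10) = 4; s(11) = 16; s(12) = 15; s(13) = 4; s(14) = 2; s(15) = 8; s(16) = 18; s(17) = 2; s(18) = 1; s(19) = 4; s(20) = 9; s(21) = 1; s(22) = 11; s(23) = 2; s(24) = 15; s(25) = 11; s(26) = 16.
Since (s(25), s(26)) = (s(1), s(2)) = (11, 16) (two consecutive terms determine the rest), the sequence is periodic with period 24.
So s(1862) = s(1 + ((1862-1) mod 24)) = s(14) = 2.

2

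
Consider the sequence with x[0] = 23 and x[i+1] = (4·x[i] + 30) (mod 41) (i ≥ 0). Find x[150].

23

Computing terms: x[0] = 23,  x[1] = 40,  x[2] = 26,  x[3] = 11,  x[4] = 33,  x[5] = 39,  x[6] = 22,  x[7] = 36,  x[8] = 10,  x[9] = 29,  x[10] = 23.
The sequence repeats with period 10.
So x[150] = x[0 + ((150-0) mod 10)] = x[0] = 23.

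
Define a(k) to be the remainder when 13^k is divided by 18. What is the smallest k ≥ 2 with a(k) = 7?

2

Computing terms: a(1) = 13, a(2) = 7, a(3) = 1, a(4) = 13.
Since a(4) = a(1) = 13, the sequence is periodic with period 3.
The value 7 first appears (with k ≥ 2) at a(2).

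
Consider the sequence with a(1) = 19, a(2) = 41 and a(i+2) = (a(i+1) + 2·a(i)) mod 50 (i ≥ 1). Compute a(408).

11

a(1) = 19,  a(2) = 41,  a(3) = 29,  a(4) = 11,  a(5) = 19,  a(6) = 41.
Since (a(5), a(6)) = (a(1), a(2)) = (19, 41) (two consecutive terms determine the rest), the sequence is periodic with period 4.
So a(408) = a(1 + ((408-1) mod 4)) = a(4) = 11.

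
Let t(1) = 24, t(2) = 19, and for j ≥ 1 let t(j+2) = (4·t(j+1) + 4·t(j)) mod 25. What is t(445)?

19

We have t(1) = 24, t(2) = 19, t(3) = 22, t(4) = 14, t(5) = 19, t(6) = 7, t(7) = 4, t(8) = 19, t(9) = 17, t(10) = 19, t(11) = 19, t(12) = 2, t(13) = 9, t(14) = 19, t(15) = 12, t(16) = 24, t(17) = 19.
Since (t(16), t(17)) = (t(1), t(2)) = (24, 19) (two consecutive terms determine the rest), the sequence is periodic with period 15.
(445 - 1) mod 15 = 9, so t(445) = t(10) = 19.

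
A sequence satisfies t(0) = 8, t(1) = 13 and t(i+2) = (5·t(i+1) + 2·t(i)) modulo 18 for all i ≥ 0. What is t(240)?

17

t(0) = 8,  t(1) = 13,  t(2) = 9,  t(3) = 17,  t(4) = 13,  t(5) = 9.
Since (t(4), t(5)) = (t(1), t(2)) = (13, 9) (two consecutive terms determine the rest), the sequence is eventually periodic: after a pre-period of length 1 it cycles with period 3.
For i ≥ 1, t(i) depends only on (i - 1) mod 3. (240 - 1) mod 3 = 2, so t(240) = t(3) = 17.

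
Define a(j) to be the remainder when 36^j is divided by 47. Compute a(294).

34

Computing terms: a(1) = 36; a(2) = 27; a(3) = 32; a(4) = 24; a(5) = 18; a(6) = 37; a(7) = 16; a(8) = 12; a(9) = 9; a(10) = 42; a(11) = 8; a(12) = 6; a(13) = 28; a(14) = 21; a(15) = 4; a(16) = 3; a(17) = 14; a(18) = 34; a(19) = 2; a(20) = 25; a(21) = 7; a(22) = 17; a(23) = 1; a(24) = 36.
The sequence repeats with period 23.
So a(294) = a(1 + ((294-1) mod 23)) = a(18) = 34.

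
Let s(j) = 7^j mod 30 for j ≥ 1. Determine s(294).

19

Computing terms: s(1) = 7; s(2) = 19; s(3) = 13; s(4) = 1; s(5) = 7.
The sequence repeats with period 4.
So s(294) = s(1 + ((294-1) mod 4)) = s(2) = 19.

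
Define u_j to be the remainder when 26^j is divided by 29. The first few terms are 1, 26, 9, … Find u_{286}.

4

We have u_0 = 1, u_1 = 26, u_2 = 9, u_3 = 2, u_4 = 23, u_5 = 18, u_6 = 4, u_7 = 17, u_8 = 7, u_9 = 8, u_{10} = 5, u_{11} = 14, u_{12} = 16, u_{13} = 10, u_{14} = 28, u_{15} = 3, u_{16} = 20, u_{17} = 27, u_{18} = 6, u_{19} = 11, u_{20} = 25, u_{21} = 12, u_{22} = 22, u_{23} = 21, u_{24} = 24, u_{25} = 15, u_{26} = 13, u_{27} = 19, u_{28} = 1.
Since u_{28} = u_0 = 1, the sequence is periodic with period 28.
(286 - 0) mod 28 = 6, so u_{286} = u_6 = 4.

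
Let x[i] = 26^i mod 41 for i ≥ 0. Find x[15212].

Computing terms: x[0] = 1; x[1] = 26; x[2] = 20; x[3] = 28; x[4] = 31; x[5] = 27; x[6] = 5; x[7] = 7; x[8] = 18; x[9] = 17; x[10] = 32; x[11] = 12; x[12] = 25; x[13] = 35; x[14] = 8; x[15] = 3; x[16] = 37; x[17] = 19; x[18] = 2; x[19] = 11; x[20] = 40; x[21] = 15; x[22] = 21; x[23] = 13; x[24] = 10; x[25] = 14; x[26] = 36; x[27] = 34; x[28] = 23; x[29] = 24; x[30] = 9; x[31] = 29; x[32] = 16; x[33] = 6; x[34] = 33; x[35] = 38; x[36] = 4; x[37] = 22; x[38] = 39; x[39] = 30; x[40] = 1.
Since x[40] = x[0] = 1, the sequence is periodic with period 40.
So x[15212] = x[0 + ((15212-0) mod 40)] = x[12] = 25.

25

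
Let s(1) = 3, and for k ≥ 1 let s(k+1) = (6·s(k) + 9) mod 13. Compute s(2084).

11

Listing terms: s(1) = 3,  s(2) = 1,  s(3) = 2,  s(4) = 8,  s(5) = 5,  s(6) = 0,  s(7) = 9,  s(8) = 11,  s(9) = 10,  s(10) = 4,  s(11) = 7,  s(12) = 12,  s(13) = 3.
Since s(13) = s(1) = 3, the sequence is periodic with period 12.
So s(2084) = s(1 + ((2084-1) mod 12)) = s(8) = 11.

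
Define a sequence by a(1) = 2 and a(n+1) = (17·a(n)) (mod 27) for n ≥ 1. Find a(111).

11

Listing terms: a(1) = 2, a(2) = 7, a(3) = 11, a(4) = 25, a(5) = 20, a(6) = 16, a(7) = 2.
Since a(7) = a(1) = 2, the sequence is periodic with period 6.
So a(111) = a(1 + ((111-1) mod 6)) = a(3) = 11.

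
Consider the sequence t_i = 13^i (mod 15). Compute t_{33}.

13

Listing terms: t_1 = 13, t_2 = 4, t_3 = 7, t_4 = 1, t_5 = 13.
Since t_5 = t_1 = 13, the sequence is periodic with period 4.
(33 - 1) mod 4 = 0, so t_{33} = t_1 = 13.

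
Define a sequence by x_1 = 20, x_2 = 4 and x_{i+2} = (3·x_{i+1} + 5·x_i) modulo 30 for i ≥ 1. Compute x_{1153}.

Listing terms: x_1 = 20; x_2 = 4; x_3 = 22; x_4 = 26; x_5 = 8; x_6 = 4; x_7 = 22.
Since (x_6, x_7) = (x_2, x_3) = (4, 22) (two consecutive terms determine the rest), the sequence is eventually periodic: after a pre-period of length 1 it cycles with period 4.
For i ≥ 2, x_i depends only on (i - 2) mod 4. (1153 - 2) mod 4 = 3, so x_{1153} = x_5 = 8.

8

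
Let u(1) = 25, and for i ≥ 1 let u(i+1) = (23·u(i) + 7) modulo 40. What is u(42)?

22

Computing terms: u(1) = 25, u(2) = 22, u(3) = 33, u(4) = 6, u(5) = 25.
The sequence repeats with period 4.
So u(42) = u(1 + ((42-1) mod 4)) = u(2) = 22.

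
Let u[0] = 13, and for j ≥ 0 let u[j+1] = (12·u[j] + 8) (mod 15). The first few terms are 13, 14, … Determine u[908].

8

u[0] = 13,  u[1] = 14,  u[2] = 11,  u[3] = 5,  u[4] = 8,  u[5] = 14.
Since u[5] = u[1] = 14, the sequence is eventually periodic: after a pre-period of length 1 it cycles with period 4.
For j ≥ 1, u[j] depends only on (j - 1) mod 4. (908 - 1) mod 4 = 3, so u[908] = u[4] = 8.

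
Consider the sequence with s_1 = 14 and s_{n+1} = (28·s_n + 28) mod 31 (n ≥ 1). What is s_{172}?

We have s_1 = 14, s_2 = 17, s_3 = 8, s_4 = 4, s_5 = 16, s_6 = 11, s_7 = 26, s_8 = 12, s_9 = 23, s_{10} = 21, s_{11} = 27, s_{12} = 9, s_{13} = 1, s_{14} = 25, s_{15} = 15, s_{16} = 14.
The sequence repeats with period 15.
(172 - 1) mod 15 = 6, so s_{172} = s_7 = 26.

26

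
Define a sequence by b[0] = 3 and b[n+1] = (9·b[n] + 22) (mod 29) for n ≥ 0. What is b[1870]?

Computing terms: b[0] = 3,  b[1] = 20,  b[2] = 28,  b[3] = 13,  b[4] = 23,  b[5] = 26,  b[6] = 24,  b[7] = 6,  b[8] = 18,  b[9] = 10,  b[10] = 25,  b[11] = 15,  b[12] = 12,  b[13] = 14,  b[14] = 3.
Since b[14] = b[0] = 3, the sequence is periodic with period 14.
So b[1870] = b[0 + ((1870-0) mod 14)] = b[8] = 18.

18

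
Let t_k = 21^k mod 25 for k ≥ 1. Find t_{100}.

1

t_1 = 21,  t_2 = 16,  t_3 = 11,  t_4 = 6,  t_5 = 1,  t_6 = 21.
The sequence repeats with period 5.
(100 - 1) mod 5 = 4, so t_{100} = t_5 = 1.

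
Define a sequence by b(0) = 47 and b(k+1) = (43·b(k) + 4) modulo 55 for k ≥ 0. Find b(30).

14

Computing terms: b(0) = 47,  b(1) = 45,  b(2) = 14,  b(3) = 1,  b(4) = 47.
The sequence repeats with period 4.
(30 - 0) mod 4 = 2, so b(30) = b(2) = 14.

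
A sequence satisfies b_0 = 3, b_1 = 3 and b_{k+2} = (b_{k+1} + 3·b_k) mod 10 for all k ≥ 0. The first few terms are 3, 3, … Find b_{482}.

2

We have b_0 = 3,  b_1 = 3,  b_2 = 2,  b_3 = 1,  b_4 = 7,  b_5 = 0,  b_6 = 1,  b_7 = 1,  b_8 = 4,  b_9 = 7,  b_{10} = 9,  b_{11} = 0,  b_{12} = 7,  b_{13} = 7,  b_{14} = 8,  b_{15} = 9,  b_{16} = 3,  b_{17} = 0,  b_{18} = 9,  b_{19} = 9,  b_{20} = 6,  b_{21} = 3,  b_{22} = 1,  b_{23} = 0,  b_{24} = 3,  b_{25} = 3.
The sequence repeats with period 24.
So b_{482} = b_{0 + ((482-0) mod 24)} = b_2 = 2.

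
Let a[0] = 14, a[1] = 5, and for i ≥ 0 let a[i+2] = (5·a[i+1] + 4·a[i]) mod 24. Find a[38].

9

We have a[0] = 14; a[1] = 5; a[2] = 9; a[3] = 17; a[4] = 1; a[5] = 1; a[6] = 9; a[7] = 1; a[8] = 17; a[9] = 17; a[10] = 9; a[11] = 17.
Since (a[10], a[11]) = (a[2], a[3]) = (9, 17) (two consecutive terms determine the rest), the sequence is eventually periodic: after a pre-period of length 2 it cycles with period 8.
For i ≥ 2, a[i] depends only on (i - 2) mod 8. (38 - 2) mod 8 = 4, so a[38] = a[6] = 9.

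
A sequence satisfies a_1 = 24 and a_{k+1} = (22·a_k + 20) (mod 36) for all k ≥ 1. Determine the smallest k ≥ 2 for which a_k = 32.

Listing terms: a_1 = 24, a_2 = 8, a_3 = 16, a_4 = 12, a_5 = 32, a_6 = 4, a_7 = 0, a_8 = 20, a_9 = 28, a_{10} = 24.
The sequence repeats with period 9.
The value 32 first appears (with k ≥ 2) at a_5.

5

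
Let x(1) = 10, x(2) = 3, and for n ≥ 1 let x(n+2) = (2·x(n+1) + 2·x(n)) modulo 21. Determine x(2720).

x(1) = 10, x(2) = 3, x(3) = 5, x(4) = 16, x(5) = 0, x(6) = 11, x(7) = 1, x(8) = 3, x(9) = 8, x(10) = 1, x(11) = 18, x(12) = 17, x(13) = 7, x(14) = 6, x(15) = 5, x(16) = 1, x(17) = 12, x(18) = 5, x(19) = 13, x(20) = 15, x(21) = 14, x(22) = 16, x(23) = 18, x(24) = 5, x(25) = 4, x(26) = 18, x(27) = 2, x(28) = 19, x(29) = 0, x(30) = 17, x(31) = 13, x(32) = 18, x(33) = 20, x(34) = 13, x(35) = 3, x(36) = 11, x(37) = 7, x(38) = 15, x(39) = 2, x(40) = 13, x(41) = 9, x(42) = 2, x(43) = 1, x(44) = 6, x(45) = 14, x(46) = 19, x(47) = 3, x(48) = 2, x(49) = 10, x(50) = 3.
The sequence repeats with period 48.
(2720 - 1) mod 48 = 31, so x(2720) = x(32) = 18.

18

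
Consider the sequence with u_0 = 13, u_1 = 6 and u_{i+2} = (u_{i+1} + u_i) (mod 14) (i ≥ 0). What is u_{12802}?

12

We have u_0 = 13; u_1 = 6; u_2 = 5; u_3 = 11; u_4 = 2; u_5 = 13; u_6 = 1; u_7 = 0; u_8 = 1; u_9 = 1; u_{10} = 2; u_{11} = 3; u_{12} = 5; u_{13} = 8; u_{14} = 13; u_{15} = 7; u_{16} = 6; u_{17} = 13; u_{18} = 5; u_{19} = 4; u_{20} = 9; u_{21} = 13; u_{22} = 8; u_{23} = 7; u_{24} = 1; u_{25} = 8; u_{26} = 9; u_{27} = 3; u_{28} = 12; u_{29} = 1; u_{30} = 13; u_{31} = 0; u_{32} = 13; u_{33} = 13; u_{34} = 12; u_{35} = 11; u_{36} = 9; u_{37} = 6; u_{38} = 1; u_{39} = 7; u_{40} = 8; u_{41} = 1; u_{42} = 9; u_{43} = 10; u_{44} = 5; u_{45} = 1; u_{46} = 6; u_{47} = 7; u_{48} = 13; u_{49} = 6.
Since (u_{48}, u_{49}) = (u_0, u_1) = (13, 6) (two consecutive terms determine the rest), the sequence is periodic with period 48.
(12802 - 0) mod 48 = 34, so u_{12802} = u_{34} = 12.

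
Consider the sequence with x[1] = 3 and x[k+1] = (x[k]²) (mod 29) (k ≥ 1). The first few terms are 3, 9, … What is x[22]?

We have x[1] = 3,  x[2] = 9,  x[3] = 23,  x[4] = 7,  x[5] = 20,  x[6] = 23.
Since x[6] = x[3] = 23, the sequence is eventually periodic: after a pre-period of length 2 it cycles with period 3.
For k ≥ 3, x[k] depends only on (k - 3) mod 3. (22 - 3) mod 3 = 1, so x[22] = x[4] = 7.

7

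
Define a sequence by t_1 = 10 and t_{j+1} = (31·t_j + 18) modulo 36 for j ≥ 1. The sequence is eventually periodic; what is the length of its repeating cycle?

6

Listing terms: t_1 = 10,  t_2 = 4,  t_3 = 34,  t_4 = 28,  t_5 = 22,  t_6 = 16,  t_7 = 10.
The sequence repeats with period 6.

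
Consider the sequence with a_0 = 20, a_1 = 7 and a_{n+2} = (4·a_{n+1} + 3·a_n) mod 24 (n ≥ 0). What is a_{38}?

Listing terms: a_0 = 20,  a_1 = 7,  a_2 = 16,  a_3 = 13,  a_4 = 4,  a_5 = 7,  a_6 = 16.
Since (a_5, a_6) = (a_1, a_2) = (7, 16) (two consecutive terms determine the rest), the sequence is eventually periodic: after a pre-period of length 1 it cycles with period 4.
For n ≥ 1, a_n depends only on (n - 1) mod 4. (38 - 1) mod 4 = 1, so a_{38} = a_2 = 16.

16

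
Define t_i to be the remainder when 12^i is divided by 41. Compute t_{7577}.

34

t_0 = 1,  t_1 = 12,  t_2 = 21,  t_3 = 6,  t_4 = 31,  t_5 = 3,  t_6 = 36,  t_7 = 22,  t_8 = 18,  t_9 = 11,  t_{10} = 9,  t_{11} = 26,  t_{12} = 25,  t_{13} = 13,  t_{14} = 33,  t_{15} = 27,  t_{16} = 37,  t_{17} = 34,  t_{18} = 39,  t_{19} = 17,  t_{20} = 40,  t_{21} = 29,  t_{22} = 20,  t_{23} = 35,  t_{24} = 10,  t_{25} = 38,  t_{26} = 5,  t_{27} = 19,  t_{28} = 23,  t_{29} = 30,  t_{30} = 32,  t_{31} = 15,  t_{32} = 16,  t_{33} = 28,  t_{34} = 8,  t_{35} = 14,  t_{36} = 4,  t_{37} = 7,  t_{38} = 2,  t_{39} = 24,  t_{40} = 1.
Since t_{40} = t_0 = 1, the sequence is periodic with period 40.
So t_{7577} = t_{0 + ((7577-0) mod 40)} = t_{17} = 34.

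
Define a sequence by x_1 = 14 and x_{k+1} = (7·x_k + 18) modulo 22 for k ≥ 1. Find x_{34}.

20

Listing terms: x_1 = 14,  x_2 = 6,  x_3 = 16,  x_4 = 20,  x_5 = 4,  x_6 = 2,  x_7 = 10,  x_8 = 0,  x_9 = 18,  x_{10} = 12,  x_{11} = 14.
Since x_{11} = x_1 = 14, the sequence is periodic with period 10.
(34 - 1) mod 10 = 3, so x_{34} = x_4 = 20.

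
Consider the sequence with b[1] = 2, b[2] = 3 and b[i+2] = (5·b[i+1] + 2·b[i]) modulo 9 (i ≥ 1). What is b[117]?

We have b[1] = 2; b[2] = 3; b[3] = 1; b[4] = 2; b[5] = 3.
The sequence repeats with period 3.
(117 - 1) mod 3 = 2, so b[117] = b[3] = 1.

1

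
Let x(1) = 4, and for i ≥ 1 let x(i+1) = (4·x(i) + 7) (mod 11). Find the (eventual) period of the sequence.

We have x(1) = 4,  x(2) = 1,  x(3) = 0,  x(4) = 7,  x(5) = 2,  x(6) = 4.
Since x(6) = x(1) = 4, the sequence is periodic with period 5.

5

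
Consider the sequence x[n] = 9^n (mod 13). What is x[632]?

We have x[1] = 9,  x[2] = 3,  x[3] = 1,  x[4] = 9.
The sequence repeats with period 3.
(632 - 1) mod 3 = 1, so x[632] = x[2] = 3.

3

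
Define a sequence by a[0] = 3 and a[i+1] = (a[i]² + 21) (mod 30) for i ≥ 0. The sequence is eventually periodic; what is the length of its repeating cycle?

6

a[0] = 3, a[1] = 0, a[2] = 21, a[3] = 12, a[4] = 15, a[5] = 6, a[6] = 27, a[7] = 0.
Since a[7] = a[1] = 0, the sequence is eventually periodic: after a pre-period of length 1 it cycles with period 6.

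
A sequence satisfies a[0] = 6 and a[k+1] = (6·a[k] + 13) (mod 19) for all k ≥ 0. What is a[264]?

a[0] = 6, a[1] = 11, a[2] = 3, a[3] = 12, a[4] = 9, a[5] = 10, a[6] = 16, a[7] = 14, a[8] = 2, a[9] = 6.
Since a[9] = a[0] = 6, the sequence is periodic with period 9.
(264 - 0) mod 9 = 3, so a[264] = a[3] = 12.

12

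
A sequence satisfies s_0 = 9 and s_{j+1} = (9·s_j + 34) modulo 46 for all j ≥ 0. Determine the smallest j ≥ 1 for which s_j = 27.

5

We have s_0 = 9, s_1 = 23, s_2 = 11, s_3 = 41, s_4 = 35, s_5 = 27, s_6 = 1, s_7 = 43, s_8 = 7, s_9 = 5, s_{10} = 33, s_{11} = 9.
Since s_{11} = s_0 = 9, the sequence is periodic with period 11.
The value 27 first appears (with j ≥ 1) at s_5.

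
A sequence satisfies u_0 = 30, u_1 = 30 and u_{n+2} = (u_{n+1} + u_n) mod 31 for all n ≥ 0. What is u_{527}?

Computing terms: u_0 = 30,  u_1 = 30,  u_2 = 29,  u_3 = 28,  u_4 = 26,  u_5 = 23,  u_6 = 18,  u_7 = 10,  u_8 = 28,  u_9 = 7,  u_{10} = 4,  u_{11} = 11,  u_{12} = 15,  u_{13} = 26,  u_{14} = 10,  u_{15} = 5,  u_{16} = 15,  u_{17} = 20,  u_{18} = 4,  u_{19} = 24,  u_{20} = 28,  u_{21} = 21,  u_{22} = 18,  u_{23} = 8,  u_{24} = 26,  u_{25} = 3,  u_{26} = 29,  u_{27} = 1,  u_{28} = 30,  u_{29} = 0,  u_{30} = 30,  u_{31} = 30.
The sequence repeats with period 30.
(527 - 0) mod 30 = 17, so u_{527} = u_{17} = 20.

20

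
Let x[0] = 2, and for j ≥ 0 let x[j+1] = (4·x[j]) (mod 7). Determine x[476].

4

Listing terms: x[0] = 2,  x[1] = 1,  x[2] = 4,  x[3] = 2.
The sequence repeats with period 3.
(476 - 0) mod 3 = 2, so x[476] = x[2] = 4.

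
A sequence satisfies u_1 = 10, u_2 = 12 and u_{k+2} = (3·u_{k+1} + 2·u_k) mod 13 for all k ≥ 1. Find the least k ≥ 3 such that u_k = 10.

4

We have u_1 = 10,  u_2 = 12,  u_3 = 4,  u_4 = 10,  u_5 = 12.
The sequence repeats with period 3.
The value 10 next appears (with k ≥ 3) at u_4.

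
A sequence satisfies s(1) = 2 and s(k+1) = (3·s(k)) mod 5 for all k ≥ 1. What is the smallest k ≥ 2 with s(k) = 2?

Computing terms: s(1) = 2, s(2) = 1, s(3) = 3, s(4) = 4, s(5) = 2.
Since s(5) = s(1) = 2, the sequence is periodic with period 4.
The value 2 next appears (with k ≥ 2) at s(5).

5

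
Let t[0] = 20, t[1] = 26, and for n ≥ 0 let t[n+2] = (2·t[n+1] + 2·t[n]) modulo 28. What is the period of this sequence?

t[0] = 20, t[1] = 26, t[2] = 8, t[3] = 12, t[4] = 12, t[5] = 20, t[6] = 8, t[7] = 0, t[8] = 16, t[9] = 4, t[10] = 12, t[11] = 4, t[12] = 4, t[13] = 16, t[14] = 12, t[15] = 0, t[16] = 24, t[17] = 20, t[18] = 4, t[19] = 20, t[20] = 20, t[21] = 24, t[22] = 4, t[23] = 0, t[24] = 8, t[25] = 16, t[26] = 20, t[27] = 16, t[28] = 16, t[29] = 8, t[30] = 20, t[31] = 0, t[32] = 12, t[33] = 24, t[34] = 16, t[35] = 24, t[36] = 24, t[37] = 12, t[38] = 16, t[39] = 0, t[40] = 4, t[41] = 8, t[42] = 24, t[43] = 8, t[44] = 8, t[45] = 4, t[46] = 24, t[47] = 0, t[48] = 20, t[49] = 12, t[50] = 8, t[51] = 12.
Since (t[50], t[51]) = (t[2], t[3]) = (8, 12) (two consecutive terms determine the rest), the sequence is eventually periodic: after a pre-period of length 2 it cycles with period 48.

48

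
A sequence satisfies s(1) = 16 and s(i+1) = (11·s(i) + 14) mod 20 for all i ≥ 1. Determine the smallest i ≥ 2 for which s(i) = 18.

Listing terms: s(1) = 16,  s(2) = 10,  s(3) = 4,  s(4) = 18,  s(5) = 12,  s(6) = 6,  s(7) = 0,  s(8) = 14,  s(9) = 8,  s(10) = 2,  s(11) = 16.
The sequence repeats with period 10.
The value 18 first appears (with i ≥ 2) at s(4).

4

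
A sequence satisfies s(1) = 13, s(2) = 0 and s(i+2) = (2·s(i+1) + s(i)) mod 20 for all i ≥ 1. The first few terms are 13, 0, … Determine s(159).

13

We have s(1) = 13,  s(2) = 0,  s(3) = 13,  s(4) = 6,  s(5) = 5,  s(6) = 16,  s(7) = 17,  s(8) = 10,  s(9) = 17,  s(10) = 4,  s(11) = 5,  s(12) = 14,  s(13) = 13,  s(14) = 0.
The sequence repeats with period 12.
(159 - 1) mod 12 = 2, so s(159) = s(3) = 13.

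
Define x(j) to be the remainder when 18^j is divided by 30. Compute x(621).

18

Listing terms: x(1) = 18,  x(2) = 24,  x(3) = 12,  x(4) = 6,  x(5) = 18.
Since x(5) = x(1) = 18, the sequence is periodic with period 4.
(621 - 1) mod 4 = 0, so x(621) = x(1) = 18.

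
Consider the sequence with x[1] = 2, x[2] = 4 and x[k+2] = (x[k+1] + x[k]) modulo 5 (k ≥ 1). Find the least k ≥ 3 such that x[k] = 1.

3

Computing terms: x[1] = 2,  x[2] = 4,  x[3] = 1,  x[4] = 0,  x[5] = 1,  x[6] = 1,  x[7] = 2,  x[8] = 3,  x[9] = 0,  x[10] = 3,  x[11] = 3,  x[12] = 1,  x[13] = 4,  x[14] = 0,  x[15] = 4,  x[16] = 4,  x[17] = 3,  x[18] = 2,  x[19] = 0,  x[20] = 2,  x[21] = 2,  x[22] = 4.
The sequence repeats with period 20.
The value 1 first appears (with k ≥ 3) at x[3].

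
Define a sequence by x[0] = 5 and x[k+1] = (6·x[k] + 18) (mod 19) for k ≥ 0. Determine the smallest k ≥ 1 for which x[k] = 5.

9

Listing terms: x[0] = 5,  x[1] = 10,  x[2] = 2,  x[3] = 11,  x[4] = 8,  x[5] = 9,  x[6] = 15,  x[7] = 13,  x[8] = 1,  x[9] = 5.
Since x[9] = x[0] = 5, the sequence is periodic with period 9.
The value 5 next appears (with k ≥ 1) at x[9].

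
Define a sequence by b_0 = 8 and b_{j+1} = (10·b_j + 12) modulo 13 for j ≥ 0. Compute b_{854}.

9

Computing terms: b_0 = 8; b_1 = 1; b_2 = 9; b_3 = 11; b_4 = 5; b_5 = 10; b_6 = 8.
Since b_6 = b_0 = 8, the sequence is periodic with period 6.
So b_{854} = b_{0 + ((854-0) mod 6)} = b_2 = 9.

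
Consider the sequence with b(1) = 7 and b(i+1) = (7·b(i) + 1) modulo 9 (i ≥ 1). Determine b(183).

Computing terms: b(1) = 7,  b(2) = 5,  b(3) = 0,  b(4) = 1,  b(5) = 8,  b(6) = 3,  b(7) = 4,  b(8) = 2,  b(9) = 6,  b(10) = 7.
The sequence repeats with period 9.
So b(183) = b(1 + ((183-1) mod 9)) = b(3) = 0.

0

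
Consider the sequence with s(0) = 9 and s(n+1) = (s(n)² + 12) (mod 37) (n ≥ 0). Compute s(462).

3

Computing terms: s(0) = 9; s(1) = 19; s(2) = 3; s(3) = 21; s(4) = 9.
The sequence repeats with period 4.
(462 - 0) mod 4 = 2, so s(462) = s(2) = 3.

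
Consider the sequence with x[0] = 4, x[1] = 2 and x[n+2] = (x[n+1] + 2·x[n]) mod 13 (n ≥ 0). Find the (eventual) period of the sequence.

12

Computing terms: x[0] = 4,  x[1] = 2,  x[2] = 10,  x[3] = 1,  x[4] = 8,  x[5] = 10,  x[6] = 0,  x[7] = 7,  x[8] = 7,  x[9] = 8,  x[10] = 9,  x[11] = 12,  x[12] = 4,  x[13] = 2.
The sequence repeats with period 12.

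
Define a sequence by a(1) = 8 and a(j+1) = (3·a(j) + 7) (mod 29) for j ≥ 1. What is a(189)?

23

Computing terms: a(1) = 8,  a(2) = 2,  a(3) = 13,  a(4) = 17,  a(5) = 0,  a(6) = 7,  a(7) = 28,  a(8) = 4,  a(9) = 19,  a(10) = 6,  a(11) = 25,  a(12) = 24,  a(13) = 21,  a(14) = 12,  a(15) = 14,  a(16) = 20,  a(17) = 9,  a(18) = 5,  a(19) = 22,  a(20) = 15,  a(21) = 23,  a(22) = 18,  a(23) = 3,  a(24) = 16,  a(25) = 26,  a(26) = 27,  a(27) = 1,  a(28) = 10,  a(29) = 8.
The sequence repeats with period 28.
(189 - 1) mod 28 = 20, so a(189) = a(21) = 23.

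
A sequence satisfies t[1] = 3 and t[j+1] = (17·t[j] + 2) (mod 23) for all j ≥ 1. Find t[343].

t[1] = 3,  t[2] = 7,  t[3] = 6,  t[4] = 12,  t[5] = 22,  t[6] = 8,  t[7] = 0,  t[8] = 2,  t[9] = 13,  t[10] = 16,  t[11] = 21,  t[12] = 14,  t[13] = 10,  t[14] = 11,  t[15] = 5,  t[16] = 18,  t[17] = 9,  t[18] = 17,  t[19] = 15,  t[20] = 4,  t[21] = 1,  t[22] = 19,  t[23] = 3.
Since t[23] = t[1] = 3, the sequence is periodic with period 22.
So t[343] = t[1 + ((343-1) mod 22)] = t[13] = 10.

10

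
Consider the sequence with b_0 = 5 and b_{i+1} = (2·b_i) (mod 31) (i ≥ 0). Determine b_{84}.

18

Computing terms: b_0 = 5, b_1 = 10, b_2 = 20, b_3 = 9, b_4 = 18, b_5 = 5.
The sequence repeats with period 5.
(84 - 0) mod 5 = 4, so b_{84} = b_4 = 18.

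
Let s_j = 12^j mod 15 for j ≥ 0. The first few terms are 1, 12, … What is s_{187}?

s_0 = 1; s_1 = 12; s_2 = 9; s_3 = 3; s_4 = 6; s_5 = 12.
Since s_5 = s_1 = 12, the sequence is eventually periodic: after a pre-period of length 1 it cycles with period 4.
For j ≥ 1, s_j depends only on (j - 1) mod 4. (187 - 1) mod 4 = 2, so s_{187} = s_3 = 3.

3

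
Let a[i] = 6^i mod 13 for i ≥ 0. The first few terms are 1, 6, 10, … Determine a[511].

7

Listing terms: a[0] = 1,  a[1] = 6,  a[2] = 10,  a[3] = 8,  a[4] = 9,  a[5] = 2,  a[6] = 12,  a[7] = 7,  a[8] = 3,  a[9] = 5,  a[10] = 4,  a[11] = 11,  a[12] = 1.
Since a[12] = a[0] = 1, the sequence is periodic with period 12.
(511 - 0) mod 12 = 7, so a[511] = a[7] = 7.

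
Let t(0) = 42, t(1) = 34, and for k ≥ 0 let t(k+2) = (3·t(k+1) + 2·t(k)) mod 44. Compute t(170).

Listing terms: t(0) = 42,  t(1) = 34,  t(2) = 10,  t(3) = 10,  t(4) = 6,  t(5) = 38,  t(6) = 38,  t(7) = 14,  t(8) = 30,  t(9) = 30,  t(10) = 18,  t(11) = 26,  t(12) = 26,  t(13) = 42,  t(14) = 2,  t(15) = 2,  t(16) = 10,  t(17) = 34,  t(18) = 34,  t(19) = 38,  t(20) = 6,  t(21) = 6,  t(22) = 30,  t(23) = 14,  t(24) = 14,  t(25) = 26,  t(26) = 18,  t(27) = 18,  t(28) = 2,  t(29) = 42,  t(30) = 42,  t(31) = 34.
The sequence repeats with period 30.
So t(170) = t(0 + ((170-0) mod 30)) = t(20) = 6.

6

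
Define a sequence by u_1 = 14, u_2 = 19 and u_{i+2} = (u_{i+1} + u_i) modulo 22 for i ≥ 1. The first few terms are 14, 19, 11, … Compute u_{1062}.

19

Computing terms: u_1 = 14, u_2 = 19, u_3 = 11, u_4 = 8, u_5 = 19, u_6 = 5, u_7 = 2, u_8 = 7, u_9 = 9, u_{10} = 16, u_{11} = 3, u_{12} = 19, u_{13} = 0, u_{14} = 19, u_{15} = 19, u_{16} = 16, u_{17} = 13, u_{18} = 7, u_{19} = 20, u_{20} = 5, u_{21} = 3, u_{22} = 8, u_{23} = 11, u_{24} = 19, u_{25} = 8, u_{26} = 5, u_{27} = 13, u_{28} = 18, u_{29} = 9, u_{30} = 5, u_{31} = 14, u_{32} = 19.
The sequence repeats with period 30.
(1062 - 1) mod 30 = 11, so u_{1062} = u_{12} = 19.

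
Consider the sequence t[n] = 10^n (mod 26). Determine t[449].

Listing terms: t[0] = 1,  t[1] = 10,  t[2] = 22,  t[3] = 12,  t[4] = 16,  t[5] = 4,  t[6] = 14,  t[7] = 10.
Since t[7] = t[1] = 10, the sequence is eventually periodic: after a pre-period of length 1 it cycles with period 6.
For n ≥ 1, t[n] depends only on (n - 1) mod 6. (449 - 1) mod 6 = 4, so t[449] = t[5] = 4.

4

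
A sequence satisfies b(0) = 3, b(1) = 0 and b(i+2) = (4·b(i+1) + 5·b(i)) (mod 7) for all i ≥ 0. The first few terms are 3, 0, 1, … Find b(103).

0

Listing terms: b(0) = 3,  b(1) = 0,  b(2) = 1,  b(3) = 4,  b(4) = 0,  b(5) = 6,  b(6) = 3,  b(7) = 0.
Since (b(6), b(7)) = (b(0), b(1)) = (3, 0) (two consecutive terms determine the rest), the sequence is periodic with period 6.
(103 - 0) mod 6 = 1, so b(103) = b(1) = 0.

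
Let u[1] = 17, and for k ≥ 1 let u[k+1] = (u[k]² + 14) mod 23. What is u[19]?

Listing terms: u[1] = 17,  u[2] = 4,  u[3] = 7,  u[4] = 17.
The sequence repeats with period 3.
So u[19] = u[1 + ((19-1) mod 3)] = u[1] = 17.

17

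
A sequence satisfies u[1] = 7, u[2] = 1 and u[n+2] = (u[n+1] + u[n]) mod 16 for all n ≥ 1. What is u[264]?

We have u[1] = 7, u[2] = 1, u[3] = 8, u[4] = 9, u[5] = 1, u[6] = 10, u[7] = 11, u[8] = 5, u[9] = 0, u[10] = 5, u[11] = 5, u[12] = 10, u[13] = 15, u[14] = 9, u[15] = 8, u[16] = 1, u[17] = 9, u[18] = 10, u[19] = 3, u[20] = 13, u[21] = 0, u[22] = 13, u[23] = 13, u[24] = 10, u[25] = 7, u[26] = 1.
The sequence repeats with period 24.
(264 - 1) mod 24 = 23, so u[264] = u[24] = 10.

10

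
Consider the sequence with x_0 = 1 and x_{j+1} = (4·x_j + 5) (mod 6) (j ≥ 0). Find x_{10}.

3

x_0 = 1; x_1 = 3; x_2 = 5; x_3 = 1.
Since x_3 = x_0 = 1, the sequence is periodic with period 3.
So x_{10} = x_{0 + ((10-0) mod 3)} = x_1 = 3.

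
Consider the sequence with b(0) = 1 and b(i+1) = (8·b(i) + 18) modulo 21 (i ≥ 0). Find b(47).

14

Computing terms: b(0) = 1,  b(1) = 5,  b(2) = 16,  b(3) = 20,  b(4) = 10,  b(5) = 14,  b(6) = 4,  b(7) = 8,  b(8) = 19,  b(9) = 2,  b(10) = 13,  b(11) = 17,  b(12) = 7,  b(13) = 11,  b(14) = 1.
Since b(14) = b(0) = 1, the sequence is periodic with period 14.
So b(47) = b(0 + ((47-0) mod 14)) = b(5) = 14.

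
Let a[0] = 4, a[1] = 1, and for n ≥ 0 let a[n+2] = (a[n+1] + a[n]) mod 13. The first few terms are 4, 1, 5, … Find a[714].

Listing terms: a[0] = 4,  a[1] = 1,  a[2] = 5,  a[3] = 6,  a[4] = 11,  a[5] = 4,  a[6] = 2,  a[7] = 6,  a[8] = 8,  a[9] = 1,  a[10] = 9,  a[11] = 10,  a[12] = 6,  a[13] = 3,  a[14] = 9,  a[15] = 12,  a[16] = 8,  a[17] = 7,  a[18] = 2,  a[19] = 9,  a[20] = 11,  a[21] = 7,  a[22] = 5,  a[23] = 12,  a[24] = 4,  a[25] = 3,  a[26] = 7,  a[27] = 10,  a[28] = 4,  a[29] = 1.
Since (a[28], a[29]) = (a[0], a[1]) = (4, 1) (two consecutive terms determine the rest), the sequence is periodic with period 28.
(714 - 0) mod 28 = 14, so a[714] = a[14] = 9.

9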